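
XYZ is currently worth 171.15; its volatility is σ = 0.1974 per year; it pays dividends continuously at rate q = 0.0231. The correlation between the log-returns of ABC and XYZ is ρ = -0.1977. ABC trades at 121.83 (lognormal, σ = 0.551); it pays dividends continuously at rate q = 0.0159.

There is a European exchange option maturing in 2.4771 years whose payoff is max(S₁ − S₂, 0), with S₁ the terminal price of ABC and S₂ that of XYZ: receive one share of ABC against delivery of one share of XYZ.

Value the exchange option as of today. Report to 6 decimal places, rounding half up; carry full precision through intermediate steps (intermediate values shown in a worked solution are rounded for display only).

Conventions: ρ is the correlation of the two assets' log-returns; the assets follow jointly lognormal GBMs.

σ_eff = √(σ₁² + σ₂² − 2ρσ₁σ₂) = √(0.551² + 0.1974² − 2·-0.1977·0.551·0.1974) = 0.620946
d₁ = (ln(S₁/S₂) + (q₂ − q₁ + σ_eff²/2)T) / (σ_eff√T) = (ln(121.83/171.15) + (0.0231 − 0.0159 + 0.192787)·2.4771) / 0.977295 = 0.159087
d₂ = d₁ − σ_eff√T = 0.159087 − 0.977295 = -0.818209
N(d₁) = 0.563200,  N(d₂) = 0.206619
V = S₁·e^{−q₁T}·N(d₁) − S₂·e^{−q₂T}·N(d₂) = 65.964693 − 33.396143 = 32.568550
Key observation: r never enters — measured in units of XYZ, the claim is a call on S₁/S₂ struck at 1, so only the dividend yields and σ_eff matter.

exchange price = 32.568550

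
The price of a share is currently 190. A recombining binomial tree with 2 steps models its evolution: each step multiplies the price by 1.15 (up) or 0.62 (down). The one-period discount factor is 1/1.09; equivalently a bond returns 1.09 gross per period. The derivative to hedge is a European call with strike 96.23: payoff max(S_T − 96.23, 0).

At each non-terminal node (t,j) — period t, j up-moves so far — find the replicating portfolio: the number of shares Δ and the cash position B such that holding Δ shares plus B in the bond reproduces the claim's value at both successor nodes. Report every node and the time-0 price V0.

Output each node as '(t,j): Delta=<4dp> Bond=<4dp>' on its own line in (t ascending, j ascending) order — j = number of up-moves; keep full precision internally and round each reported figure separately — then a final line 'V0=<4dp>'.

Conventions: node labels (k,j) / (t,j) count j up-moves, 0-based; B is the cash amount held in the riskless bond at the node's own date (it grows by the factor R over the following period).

Since d<R<u, set p* = (R−d)/(u−d) = 0.8868; price each node as the discounted p*-expectation of its children.
At maturity the claim pays: V(2,0)=0.0000, V(2,1)=39.2400, V(2,2)=155.0450
Node (1,0) S=117.8000: V=(p*·39.2400+(1−p*)·0.0000)/1.09=31.9245; Δ=(39.2400−0.0000)/(135.4700−73.0360)=0.6285; B=V−Δ·S=-42.1132
Node (1,1) S=218.5000: V=(p*·155.0450+(1−p*)·39.2400)/1.09=130.2156; Δ=(155.0450−39.2400)/(251.2750−135.4700)=1.0000; B=V−Δ·S=-88.2844
Node (0,0) S=190.0000: V=(p*·130.2156+(1−p*)·31.9245)/1.09=109.2553; Δ=(130.2156−31.9245)/(218.5000−117.8000)=0.9761; B=V−Δ·S=-76.1995
Verification: the root portfolio costs Δ(0,0)·S0 + B(0,0) = 109.2553, matching V0.

(0,0): Delta=0.9761 Bond=-76.1995
(1,0): Delta=0.6285 Bond=-42.1132
(1,1): Delta=1.0000 Bond=-88.2844
V0=109.2553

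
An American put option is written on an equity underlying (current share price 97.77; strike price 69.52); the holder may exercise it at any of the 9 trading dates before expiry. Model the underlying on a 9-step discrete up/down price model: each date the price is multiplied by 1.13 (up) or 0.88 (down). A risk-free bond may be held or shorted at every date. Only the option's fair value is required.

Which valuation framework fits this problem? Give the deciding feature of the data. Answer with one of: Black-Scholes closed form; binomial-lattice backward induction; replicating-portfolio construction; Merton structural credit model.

Key observation: early exercise of the strike-69.52 put must be checked at each of the 9 dates (spot 97.77), which forces a node-by-node comparison of intrinsic and continuation value backward from expiry.

framework: binomial-lattice backward induction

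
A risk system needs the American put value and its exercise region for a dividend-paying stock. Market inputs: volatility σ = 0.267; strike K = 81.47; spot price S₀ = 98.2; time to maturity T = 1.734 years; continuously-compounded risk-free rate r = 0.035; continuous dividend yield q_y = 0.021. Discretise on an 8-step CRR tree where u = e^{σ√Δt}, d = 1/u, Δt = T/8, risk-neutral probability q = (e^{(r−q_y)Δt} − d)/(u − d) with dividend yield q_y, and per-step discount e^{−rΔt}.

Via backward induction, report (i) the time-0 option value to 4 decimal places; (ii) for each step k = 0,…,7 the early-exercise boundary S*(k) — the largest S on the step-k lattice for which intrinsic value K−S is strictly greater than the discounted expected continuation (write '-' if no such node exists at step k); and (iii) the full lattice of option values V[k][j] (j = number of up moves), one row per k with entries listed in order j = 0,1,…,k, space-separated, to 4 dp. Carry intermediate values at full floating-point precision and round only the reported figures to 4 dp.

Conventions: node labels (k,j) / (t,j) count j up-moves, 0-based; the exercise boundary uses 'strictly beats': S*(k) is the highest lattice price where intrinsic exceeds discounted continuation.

price = 5.3064
boundary = - - - - - 52.7455 59.7270 67.6325
tree:
5.3064
7.9053 2.5880
11.4854 4.1699 0.9232
16.1960 6.5875 1.6288 0.1769
22.0359 10.1552 2.8447 0.3435 0.0000
28.7245 15.1720 4.9061 0.6670 0.0000 0.0000
34.8899 21.7430 8.3265 1.2954 0.0000 0.0000 0.0000
40.3347 28.7245 13.8375 2.5156 0.0000 0.0000 0.0000 0.0000
45.1430 34.8899 21.7430 4.8855 0.0000 0.0000 0.0000 0.0000 0.0000

params: Δt=0.21675 u=1.13236 d=0.88311 q=0.48116 e^(-rΔt)=0.99244
t_8 payoffs: 45.1430 34.8899 21.7430 4.8855 0.0000 0.0000 0.0000 0.0000 0.0000
t_7: node(7,0) S=41.1353 payoff=40.3347 vs cont=39.9058 → 40.3347 [stop]  node(7,1) S=52.7455 payoff=28.7245 vs cont=28.3483 → 28.7245 [stop]  node(7,2) S=67.6325 payoff=13.8375 vs cont=13.5289 → 13.8375 [stop]  node(7,3) S=86.7214 payoff=0.0000 vs cont=2.5156 → 2.5156 [wait]  node(7,4) S=111.1979 payoff=0.0000 vs cont=0.0000 → 0.0000 [wait]  node(7,5) S=142.5828 payoff=0.0000 vs cont=0.0000 → 0.0000 [wait]  node(7,6) S=182.8259 payoff=0.0000 vs cont=0.0000 → 0.0000 [wait]  node(7,7) S=234.4273 payoff=0.0000 vs cont=0.0000 → 0.0000 [wait]  ⇒ S*(7)=67.6325
t_6: node(6,0) S=46.5801 payoff=34.8899 vs cont=34.4858 → 34.8899 [stop]  node(6,1) S=59.7270 payoff=21.7430 vs cont=21.3986 → 21.7430 [stop]  node(6,2) S=76.5845 payoff=4.8855 vs cont=8.3265 → 8.3265 [wait]  node(6,3) S=98.2000 payoff=0.0000 vs cont=1.2954 → 1.2954 [wait]  node(6,4) S=125.9163 payoff=0.0000 vs cont=0.0000 → 0.0000 [wait]  node(6,5) S=161.4554 payoff=0.0000 vs cont=0.0000 → 0.0000 [wait]  node(6,6) S=207.0251 payoff=0.0000 vs cont=0.0000 → 0.0000 [wait]  ⇒ S*(6)=59.7270
t_5: node(5,0) S=52.7455 payoff=28.7245 vs cont=28.3483 → 28.7245 [stop]  node(5,1) S=67.6325 payoff=13.8375 vs cont=15.1720 → 15.1720 [wait]  node(5,2) S=86.7214 payoff=0.0000 vs cont=4.9061 → 4.9061 [wait]  node(5,3) S=111.1979 payoff=0.0000 vs cont=0.6670 → 0.6670 [wait]  node(5,4) S=142.5828 payoff=0.0000 vs cont=0.0000 → 0.0000 [wait]  node(5,5) S=182.8259 payoff=0.0000 vs cont=0.0000 → 0.0000 [wait]  ⇒ S*(5)=52.7455
t_4: node(4,0) S=59.7270 payoff=21.7430 vs cont=22.0359 → 22.0359 [wait]  node(4,1) S=76.5845 payoff=4.8855 vs cont=10.1552 → 10.1552 [wait]  node(4,2) S=98.2000 payoff=0.0000 vs cont=2.8447 → 2.8447 [wait]  node(4,3) S=125.9163 payoff=0.0000 vs cont=0.3435 → 0.3435 [wait]  node(4,4) S=161.4554 payoff=0.0000 vs cont=0.0000 → 0.0000 [wait]  ⇒ S*(4)=-
t_3: node(3,0) S=67.6325 payoff=13.8375 vs cont=16.1960 → 16.1960 [wait]  node(3,1) S=86.7214 payoff=0.0000 vs cont=6.5875 → 6.5875 [wait]  node(3,2) S=111.1979 payoff=0.0000 vs cont=1.6288 → 1.6288 [wait]  node(3,3) S=142.5828 payoff=0.0000 vs cont=0.1769 → 0.1769 [wait]  ⇒ S*(3)=-
t_2: node(2,0) S=76.5845 payoff=4.8855 vs cont=11.4854 → 11.4854 [wait]  node(2,1) S=98.2000 payoff=0.0000 vs cont=4.1699 → 4.1699 [wait]  node(2,2) S=125.9163 payoff=0.0000 vs cont=0.9232 → 0.9232 [wait]  ⇒ S*(2)=-
t_1: node(1,0) S=86.7214 payoff=0.0000 vs cont=7.9053 → 7.9053 [wait]  node(1,1) S=111.1979 payoff=0.0000 vs cont=2.5880 → 2.5880 [wait]  ⇒ S*(1)=-
t_0: node(0,0) S=98.2000 payoff=0.0000 vs cont=5.3064 → 5.3064 [wait]  ⇒ S*(0)=-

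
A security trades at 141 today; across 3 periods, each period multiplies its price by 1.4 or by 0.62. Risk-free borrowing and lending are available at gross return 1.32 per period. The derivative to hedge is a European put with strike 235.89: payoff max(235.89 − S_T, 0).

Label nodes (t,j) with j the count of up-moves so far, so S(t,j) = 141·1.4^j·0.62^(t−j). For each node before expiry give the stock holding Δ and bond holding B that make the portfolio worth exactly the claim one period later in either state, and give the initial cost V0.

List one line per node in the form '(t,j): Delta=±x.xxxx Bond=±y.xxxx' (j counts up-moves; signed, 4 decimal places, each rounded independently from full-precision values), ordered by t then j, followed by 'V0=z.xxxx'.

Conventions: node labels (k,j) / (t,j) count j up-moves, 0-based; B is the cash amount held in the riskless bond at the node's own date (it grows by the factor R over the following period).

(0,0): Delta=-0.3653 Bond=60.5284
(1,0): Delta=-1.0000 Bond=135.3822
(1,1): Delta=-0.3332 Bond=73.5564
(2,0): Delta=-1.0000 Bond=178.7045
(2,1): Delta=-1.0000 Bond=178.7045
(2,2): Delta=-0.2994 Bond=87.7676
V0=9.0199

No-arbitrage ⇒ martingale measure with p* = (R−d)/(u−d) = 0.8974.
Expiry values: V(3,0)=202.2858, V(3,1)=160.0094, V(3,2)=64.5468, V(3,3)=0.0000
  t=2,j=0: stock 54.2004 → up 75.8806 (V=160.0094), down 33.6042 (V=202.2858). Price 124.5041; hedge Δ=-1.0000, bond B=178.7045.
  t=2,j=1: stock 122.3880 → up 171.3432 (V=64.5468), down 75.8806 (V=160.0094). Price 56.3165; hedge Δ=-1.0000, bond B=178.7045.
  t=2,j=2: stock 276.3600 → up 386.9040 (V=0.0000), down 171.3432 (V=64.5468). Price 5.0153; hedge Δ=-0.2994, bond B=87.7676.
  t=1,j=0: stock 87.4200 → up 122.3880 (V=56.3165), down 54.2004 (V=124.5041). Price 47.9622; hedge Δ=-1.0000, bond B=135.3822.
  t=1,j=1: stock 197.4000 → up 276.3600 (V=5.0153), down 122.3880 (V=56.3165). Price 7.7856; hedge Δ=-0.3332, bond B=73.5564.
  t=0,j=0: stock 141.0000 → up 197.4000 (V=7.7856), down 87.4200 (V=47.9622). Price 9.0199; hedge Δ=-0.3653, bond B=60.5284.
Check: Δ(0,0)·S0 + B(0,0) = 9.0199 = V0.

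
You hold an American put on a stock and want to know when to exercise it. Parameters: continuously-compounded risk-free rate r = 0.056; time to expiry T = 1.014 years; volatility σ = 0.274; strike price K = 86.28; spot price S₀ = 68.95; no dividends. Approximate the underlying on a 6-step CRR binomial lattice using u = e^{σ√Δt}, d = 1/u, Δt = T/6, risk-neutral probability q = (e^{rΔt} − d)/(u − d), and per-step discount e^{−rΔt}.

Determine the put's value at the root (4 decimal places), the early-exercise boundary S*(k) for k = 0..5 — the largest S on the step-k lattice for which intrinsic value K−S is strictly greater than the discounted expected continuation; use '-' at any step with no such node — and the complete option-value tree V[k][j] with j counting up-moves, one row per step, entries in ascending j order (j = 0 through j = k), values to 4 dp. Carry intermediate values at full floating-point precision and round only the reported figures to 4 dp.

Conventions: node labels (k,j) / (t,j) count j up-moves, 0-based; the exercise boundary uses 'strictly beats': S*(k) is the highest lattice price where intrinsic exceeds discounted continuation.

price = 17.7259
boundary = - 61.6049 68.9500 61.6049 68.9500 77.1709
tree:
17.7259
24.6751 11.4829
31.2378 17.3300 6.1666
37.1013 24.6751 10.5761 2.1113
42.3402 31.2378 17.3300 4.3854 0.0000
47.0210 37.1013 24.6751 9.1091 0.0000 0.0000
51.2032 42.3402 31.2378 17.3300 0.0000 0.0000 0.0000

params: Δt=0.16900 u=1.11923 d=0.89347 q=0.51399 e^(-rΔt)=0.99058
t_6 payoffs: 51.2032 42.3402 31.2378 17.3300 0.0000 0.0000 0.0000
t_5: node(5,0) S=39.2590 payoff=47.0210 vs cont=46.2083 → 47.0210 [stop]  node(5,1) S=49.1787 payoff=37.1013 vs cont=36.2886 → 37.1013 [stop]  node(5,2) S=61.6049 payoff=24.6751 vs cont=23.8624 → 24.6751 [stop]  node(5,3) S=77.1709 payoff=9.1091 vs cont=8.3432 → 9.1091 [stop]  node(5,4) S=96.6699 payoff=0.0000 vs cont=0.0000 → 0.0000 [wait]  node(5,5) S=121.0960 payoff=0.0000 vs cont=0.0000 → 0.0000 [wait]  ⇒ S*(5)=77.1709
t_4: node(4,0) S=43.9398 payoff=42.3402 vs cont=41.5275 → 42.3402 [stop]  node(4,1) S=55.0422 payoff=31.2378 vs cont=30.4251 → 31.2378 [stop]  node(4,2) S=68.9500 payoff=17.3300 vs cont=16.5173 → 17.3300 [stop]  node(4,3) S=86.3719 payoff=0.0000 vs cont=4.3854 → 4.3854 [wait]  node(4,4) S=108.1958 payoff=0.0000 vs cont=0.0000 → 0.0000 [wait]  ⇒ S*(4)=68.9500
t_3: node(3,0) S=49.1787 payoff=37.1013 vs cont=36.2886 → 37.1013 [stop]  node(3,1) S=61.6049 payoff=24.6751 vs cont=23.8624 → 24.6751 [stop]  node(3,2) S=77.1709 payoff=9.1091 vs cont=10.5761 → 10.5761 [wait]  node(3,3) S=96.6699 payoff=0.0000 vs cont=2.1113 → 2.1113 [wait]  ⇒ S*(3)=61.6049
t_2: node(2,0) S=55.0422 payoff=31.2378 vs cont=30.4251 → 31.2378 [stop]  node(2,1) S=68.9500 payoff=17.3300 vs cont=17.2642 → 17.3300 [stop]  node(2,2) S=86.3719 payoff=0.0000 vs cont=6.1666 → 6.1666 [wait]  ⇒ S*(2)=68.9500
t_1: node(1,0) S=61.6049 payoff=24.6751 vs cont=23.8624 → 24.6751 [stop]  node(1,1) S=77.1709 payoff=9.1091 vs cont=11.4829 → 11.4829 [wait]  ⇒ S*(1)=61.6049
t_0: node(0,0) S=68.9500 payoff=17.3300 vs cont=17.7259 → 17.7259 [wait]  ⇒ S*(0)=-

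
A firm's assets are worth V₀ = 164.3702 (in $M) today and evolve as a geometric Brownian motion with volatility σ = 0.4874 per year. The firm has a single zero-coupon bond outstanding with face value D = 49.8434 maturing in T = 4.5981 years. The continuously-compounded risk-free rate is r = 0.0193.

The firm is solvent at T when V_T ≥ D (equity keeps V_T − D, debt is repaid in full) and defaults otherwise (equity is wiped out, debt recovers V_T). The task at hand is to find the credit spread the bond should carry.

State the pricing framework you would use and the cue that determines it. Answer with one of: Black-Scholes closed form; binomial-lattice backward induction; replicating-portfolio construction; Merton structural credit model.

framework: Merton structural credit model

Key observation: a levered firm with one bullet debt due at 4.5981 years is the canonical structural-credit setup: equity is a call on the firm's assets struck at the face value.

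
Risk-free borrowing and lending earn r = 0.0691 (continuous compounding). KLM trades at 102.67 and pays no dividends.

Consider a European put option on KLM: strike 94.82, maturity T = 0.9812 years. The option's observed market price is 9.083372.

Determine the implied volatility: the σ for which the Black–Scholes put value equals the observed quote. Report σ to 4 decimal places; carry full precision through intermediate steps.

At σ = 0.4025 the Black–Scholes value reproduces the quote:
σ√T = 0.4025·√0.9812 = 0.398699
d₁ = (ln(S/K) + (r+σ²/2)T) / (σ√T) = (ln(102.67/94.82) + (0.0691+0.4025²/2)·0.9812) / 0.398699 = (0.079540 + 0.147281) / 0.398699 = 0.568903
d₂ = d₁ − σ√T = 0.568903 − 0.398699 = 0.170204
e^{−rT} = 0.934446
N(−d₁) = 0.284711,  N(−d₂) = 0.432425
V = K·e^{−rT}·N(−d₂) − S·N(−d₁) = 38.314650 − 29.231278 = 9.083372 (the quoted price), and the Black–Scholes price is strictly increasing in σ, so σ is unique

sigma = 0.4025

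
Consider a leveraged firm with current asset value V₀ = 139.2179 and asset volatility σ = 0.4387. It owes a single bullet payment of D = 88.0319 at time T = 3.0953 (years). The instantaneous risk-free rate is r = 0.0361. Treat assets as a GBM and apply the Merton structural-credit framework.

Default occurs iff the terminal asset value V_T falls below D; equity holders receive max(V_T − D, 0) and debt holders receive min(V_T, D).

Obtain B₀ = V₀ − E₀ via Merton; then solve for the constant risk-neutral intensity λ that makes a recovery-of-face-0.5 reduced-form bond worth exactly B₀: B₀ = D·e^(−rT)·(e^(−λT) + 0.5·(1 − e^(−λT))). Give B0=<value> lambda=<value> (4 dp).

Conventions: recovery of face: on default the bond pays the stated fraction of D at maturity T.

B0=68.3675 lambda=0.0986

Equity is a call on the firm's assets struck at D = 88.0319:
d₁ = [ln(V₀/D) + (r + σ²/2)T] / (σ√T)
   = [ln(139.2179/88.0319) + (0.0361 + 0.5·0.4387²)·3.0953] / (0.4387·√3.0953)
   = [0.458341 + 0.409597] / 0.771825 = 1.124527
d₂ = d₁ − σ√T = 1.124527 − 0.771825 = 0.352702
N(d₁) = 0.869605,  N(d₂) = 0.637844,  e^(−rT) = 0.894276
E₀ = V₀·N(d₁) − D·e^(−rT)·N(d₂)
   = 139.2179·0.869605 − 88.0319·0.894276·0.637844 = 70.850442
B₀ = V₀ − E₀ = 139.2179 − 70.850442 = 68.367458
e^(−λT) = (B₀·e^(rT)/D − 0.5)/(1 − 0.5) = (68.3675·1.118222/88.0319 − 0.5)/0.5 = 0.73687206
λ = −ln(0.73687206)/3.0953 = 0.098647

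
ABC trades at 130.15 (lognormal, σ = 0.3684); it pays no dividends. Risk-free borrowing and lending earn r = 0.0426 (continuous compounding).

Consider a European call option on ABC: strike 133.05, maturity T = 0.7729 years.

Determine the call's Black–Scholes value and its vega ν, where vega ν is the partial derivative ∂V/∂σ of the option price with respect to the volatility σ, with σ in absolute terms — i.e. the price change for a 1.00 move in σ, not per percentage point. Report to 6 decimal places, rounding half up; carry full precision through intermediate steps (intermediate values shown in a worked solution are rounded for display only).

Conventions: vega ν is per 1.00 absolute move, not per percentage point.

price = 17.366659
ν = 44.782839

σ√T = 0.3684·√0.7729 = 0.323878
d₁ = (ln(S/K) + (r+σ²/2)T) / (σ√T) = (ln(130.15/133.05) + (0.0426+0.3684²/2)·0.7729) / 0.323878 = (-0.022037 + 0.085374) / 0.323878 = 0.195557
d₂ = d₁ − σ√T = 0.195557 − 0.323878 = -0.128321
e^{−rT} = 0.967611
N(d₁) = 0.577522,  N(d₂) = 0.448948
Call price V = S·N(d₁) − K·e^{−rT}·N(d₂) = 75.164433 − 57.797774 = 17.366659
φ(d₁) = (1/√(2π))·e^{−d₁²/2} = 0.391386
ν = S·φ(d₁)·√T = 44.782839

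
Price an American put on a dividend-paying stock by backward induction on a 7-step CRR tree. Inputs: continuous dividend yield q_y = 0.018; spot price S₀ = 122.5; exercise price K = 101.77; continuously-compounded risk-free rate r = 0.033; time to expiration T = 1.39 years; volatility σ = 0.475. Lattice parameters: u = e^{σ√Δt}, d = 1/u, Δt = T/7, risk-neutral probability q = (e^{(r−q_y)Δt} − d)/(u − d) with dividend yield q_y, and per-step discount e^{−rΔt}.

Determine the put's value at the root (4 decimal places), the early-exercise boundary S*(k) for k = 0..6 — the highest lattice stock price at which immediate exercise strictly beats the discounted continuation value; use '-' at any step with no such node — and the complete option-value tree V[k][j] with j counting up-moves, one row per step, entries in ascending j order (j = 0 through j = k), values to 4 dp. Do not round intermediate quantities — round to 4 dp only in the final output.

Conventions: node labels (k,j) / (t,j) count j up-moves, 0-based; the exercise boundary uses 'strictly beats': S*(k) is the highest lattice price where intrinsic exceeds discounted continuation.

price = 14.2135
boundary = - - - - 52.5332 64.9171 80.2204
tree:
14.2135
20.3814 7.0096
28.4058 11.0365 2.2735
38.2226 17.0238 4.0035 0.2280
49.2368 25.5444 7.0344 0.4205 0.0000
59.2583 36.8529 12.3290 0.7756 0.0000 0.0000
67.3681 49.2368 21.5496 1.4306 0.0000 0.0000 0.0000
73.9308 59.2583 36.8529 2.6388 0.0000 0.0000 0.0000 0.0000

Δt=0.19857  u=1.23574  d=0.80923  q=0.45427  discount=0.99347
step 7 (expiry): payoffs max(K−S,0) = 73.9308 59.2583 36.8529 2.6388 0.0000 0.0000 0.0000 0.0000
step 6: (k=6,j=0): S=34.4019, K−S=67.3681, hold=66.8261 ⇒ V=67.3681 exercise | (k=6,j=1): S=52.5332, K−S=49.2368, hold=48.7595 ⇒ V=49.2368 exercise | (k=6,j=2): S=80.2204, K−S=21.5496, hold=21.1711 ⇒ V=21.5496 exercise | (k=6,j=3): S=122.5000, K−S=0.0000, hold=1.4306 ⇒ V=1.4306 continue | (k=6,j=4): S=187.0627, K−S=0.0000, hold=0.0000 ⇒ V=0.0000 continue | (k=6,j=5): S=285.6527, K−S=0.0000, hold=0.0000 ⇒ V=0.0000 continue | (k=6,j=6): S=436.2038, K−S=0.0000, hold=0.0000 ⇒ V=0.0000 continue  boundary S*=80.2204
step 5: (k=5,j=0): S=42.5117, K−S=59.2583, hold=58.7453 ⇒ V=59.2583 exercise | (k=5,j=1): S=64.9171, K−S=36.8529, hold=36.4198 ⇒ V=36.8529 exercise | (k=5,j=2): S=99.1312, K−S=2.6388, hold=12.3290 ⇒ V=12.3290 continue | (k=5,j=3): S=151.3776, K−S=0.0000, hold=0.7756 ⇒ V=0.7756 continue | (k=5,j=4): S=231.1600, K−S=0.0000, hold=0.0000 ⇒ V=0.0000 continue | (k=5,j=5): S=352.9912, K−S=0.0000, hold=0.0000 ⇒ V=0.0000 continue  boundary S*=64.9171
step 4: (k=4,j=0): S=52.5332, K−S=49.2368, hold=48.7595 ⇒ V=49.2368 exercise | (k=4,j=1): S=80.2204, K−S=21.5496, hold=25.5444 ⇒ V=25.5444 continue | (k=4,j=2): S=122.5000, K−S=0.0000, hold=7.0344 ⇒ V=7.0344 continue | (k=4,j=3): S=187.0627, K−S=0.0000, hold=0.4205 ⇒ V=0.4205 continue | (k=4,j=4): S=285.6527, K−S=0.0000, hold=0.0000 ⇒ V=0.0000 continue  boundary S*=52.5332
step 3: (k=3,j=0): S=64.9171, K−S=36.8529, hold=38.2226 ⇒ V=38.2226 continue | (k=3,j=1): S=99.1312, K−S=2.6388, hold=17.0238 ⇒ V=17.0238 continue | (k=3,j=2): S=151.3776, K−S=0.0000, hold=4.0035 ⇒ V=4.0035 continue | (k=3,j=3): S=231.1600, K−S=0.0000, hold=0.2280 ⇒ V=0.2280 continue  boundary S*=-
step 2: (k=2,j=0): S=80.2204, K−S=21.5496, hold=28.4058 ⇒ V=28.4058 continue | (k=2,j=1): S=122.5000, K−S=0.0000, hold=11.0365 ⇒ V=11.0365 continue | (k=2,j=2): S=187.0627, K−S=0.0000, hold=2.2735 ⇒ V=2.2735 continue  boundary S*=-
step 1: (k=1,j=0): S=99.1312, K−S=2.6388, hold=20.3814 ⇒ V=20.3814 continue | (k=1,j=1): S=151.3776, K−S=0.0000, hold=7.0096 ⇒ V=7.0096 continue  boundary S*=-
step 0: (k=0,j=0): S=122.5000, K−S=0.0000, hold=14.2135 ⇒ V=14.2135 continue  boundary S*=-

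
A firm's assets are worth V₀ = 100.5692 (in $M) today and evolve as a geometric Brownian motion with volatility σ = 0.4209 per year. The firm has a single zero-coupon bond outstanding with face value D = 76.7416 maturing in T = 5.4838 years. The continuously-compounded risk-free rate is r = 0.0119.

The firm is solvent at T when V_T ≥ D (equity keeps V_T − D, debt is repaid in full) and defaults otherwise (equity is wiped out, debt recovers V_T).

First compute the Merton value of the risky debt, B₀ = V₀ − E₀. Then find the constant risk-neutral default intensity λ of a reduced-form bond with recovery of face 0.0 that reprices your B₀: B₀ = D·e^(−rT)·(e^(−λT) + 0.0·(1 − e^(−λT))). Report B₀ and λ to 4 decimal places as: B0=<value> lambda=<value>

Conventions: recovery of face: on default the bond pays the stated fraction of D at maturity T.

B0=51.9432 lambda=0.0593

With assets at 100.5692 and a single debt payment of 76.7416 at 5.4838 years:
d₁ = [ln(V₀/D) + (r + σ²/2)T] / (σ√T)
   = [ln(100.5692/76.7416) + (0.0119 + 0.5·0.4209²)·5.4838] / (0.4209·√5.4838)
   = [0.270402 + 0.551003] / 0.985643 = 0.833370
d₂ = d₁ − σ√T = 0.833370 − 0.985643 = -0.152273
N(d₁) = 0.797682,  N(d₂) = 0.439486,  e^(−rT) = 0.936826
E₀ = V₀·N(d₁) − D·e^(−rT)·N(d₂)
   = 100.5692·0.797682 − 76.7416·0.936826·0.439486 = 48.626042
B₀ = V₀ − E₀ = 100.5692 − 48.626042 = 51.943158
e^(−λT) = (B₀·e^(rT)/D − 0)/(1 − 0) = (51.9432·1.067434/76.7416 − 0)/1 = 0.72250142
λ = −ln(0.72250142)/5.4838 = 0.059272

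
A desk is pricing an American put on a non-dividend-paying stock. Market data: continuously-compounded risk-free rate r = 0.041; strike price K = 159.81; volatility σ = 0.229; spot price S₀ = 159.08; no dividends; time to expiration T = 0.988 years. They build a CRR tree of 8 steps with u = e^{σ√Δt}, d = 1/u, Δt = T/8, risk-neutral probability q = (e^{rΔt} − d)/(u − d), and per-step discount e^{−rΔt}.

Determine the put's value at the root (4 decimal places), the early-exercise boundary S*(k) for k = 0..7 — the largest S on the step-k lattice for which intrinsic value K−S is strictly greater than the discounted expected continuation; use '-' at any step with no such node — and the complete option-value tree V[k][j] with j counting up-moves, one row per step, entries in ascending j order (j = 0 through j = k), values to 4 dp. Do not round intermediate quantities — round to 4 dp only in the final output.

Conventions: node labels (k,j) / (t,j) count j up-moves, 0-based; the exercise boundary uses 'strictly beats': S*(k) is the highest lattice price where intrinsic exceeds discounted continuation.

price = 12.0623
boundary = - - - 124.9580 115.2958 124.9580 135.4299 146.7794
tree:
12.0623
17.7904 6.7093
25.3801 10.7155 2.9484
34.8520 16.5824 5.2164 0.8107
44.5142 24.6600 9.0295 1.6251 0.0408
53.4292 34.8520 15.1670 3.2550 0.0839 0.0000
61.6550 44.5142 24.3801 6.5152 0.1725 0.0000 0.0000
69.2446 53.4292 34.8520 13.0306 0.3549 0.0000 0.0000 0.0000
76.2475 61.6550 44.5142 24.3801 0.7300 0.0000 0.0000 0.0000 0.0000

params: Δt=0.12350 u=1.08380 d=0.92268 q=0.51140 e^(-rΔt)=0.99495
t_8 payoffs: 76.2475 61.6550 44.5142 24.3801 0.7300 0.0000 0.0000 0.0000 0.0000
t_7: node(7,0) S=90.5654 payoff=69.2446 vs cont=68.4375 → 69.2446 [stop]  node(7,1) S=106.3808 payoff=53.4292 vs cont=52.6221 → 53.4292 [stop]  node(7,2) S=124.9580 payoff=34.8520 vs cont=34.0448 → 34.8520 [stop]  node(7,3) S=146.7794 payoff=13.0306 vs cont=12.2235 → 13.0306 [stop]  node(7,4) S=172.4114 payoff=0.0000 vs cont=0.3549 → 0.3549 [wait]  node(7,5) S=202.5196 payoff=0.0000 vs cont=0.0000 → 0.0000 [wait]  node(7,6) S=237.8855 payoff=0.0000 vs cont=0.0000 → 0.0000 [wait]  node(7,7) S=279.4274 payoff=0.0000 vs cont=0.0000 → 0.0000 [wait]  ⇒ S*(7)=146.7794
t_6: node(6,0) S=98.1550 payoff=61.6550 vs cont=60.8478 → 61.6550 [stop]  node(6,1) S=115.2958 payoff=44.5142 vs cont=43.7070 → 44.5142 [stop]  node(6,2) S=135.4299 payoff=24.3801 vs cont=23.5729 → 24.3801 [stop]  node(6,3) S=159.0800 payoff=0.7300 vs cont=6.5152 → 6.5152 [wait]  node(6,4) S=186.8601 payoff=0.0000 vs cont=0.1725 → 0.1725 [wait]  node(6,5) S=219.4914 payoff=0.0000 vs cont=0.0000 → 0.0000 [wait]  node(6,6) S=257.8211 payoff=0.0000 vs cont=0.0000 → 0.0000 [wait]  ⇒ S*(6)=135.4299
t_5: node(5,0) S=106.3808 payoff=53.4292 vs cont=52.6221 → 53.4292 [stop]  node(5,1) S=124.9580 payoff=34.8520 vs cont=34.0448 → 34.8520 [stop]  node(5,2) S=146.7794 payoff=13.0306 vs cont=15.1670 → 15.1670 [wait]  node(5,3) S=172.4114 payoff=0.0000 vs cont=3.2550 → 3.2550 [wait]  node(5,4) S=202.5196 payoff=0.0000 vs cont=0.0839 → 0.0839 [wait]  node(5,5) S=237.8855 payoff=0.0000 vs cont=0.0000 → 0.0000 [wait]  ⇒ S*(5)=124.9580
t_4: node(4,0) S=115.2958 payoff=44.5142 vs cont=43.7070 → 44.5142 [stop]  node(4,1) S=135.4299 payoff=24.3801 vs cont=24.6600 → 24.6600 [wait]  node(4,2) S=159.0800 payoff=0.7300 vs cont=9.0295 → 9.0295 [wait]  node(4,3) S=186.8601 payoff=0.0000 vs cont=1.6251 → 1.6251 [wait]  node(4,4) S=219.4914 payoff=0.0000 vs cont=0.0408 → 0.0408 [wait]  ⇒ S*(4)=115.2958
t_3: node(3,0) S=124.9580 payoff=34.8520 vs cont=34.1873 → 34.8520 [stop]  node(3,1) S=146.7794 payoff=13.0306 vs cont=16.5824 → 16.5824 [wait]  node(3,2) S=172.4114 payoff=0.0000 vs cont=5.2164 → 5.2164 [wait]  node(3,3) S=202.5196 payoff=0.0000 vs cont=0.8107 → 0.8107 [wait]  ⇒ S*(3)=124.9580
t_2: node(2,0) S=135.4299 payoff=24.3801 vs cont=25.3801 → 25.3801 [wait]  node(2,1) S=159.0800 payoff=0.7300 vs cont=10.7155 → 10.7155 [wait]  node(2,2) S=186.8601 payoff=0.0000 vs cont=2.9484 → 2.9484 [wait]  ⇒ S*(2)=-
t_1: node(1,0) S=146.7794 payoff=13.0306 vs cont=17.7904 → 17.7904 [wait]  node(1,1) S=172.4114 payoff=0.0000 vs cont=6.7093 → 6.7093 [wait]  ⇒ S*(1)=-
t_0: node(0,0) S=159.0800 payoff=0.7300 vs cont=12.0623 → 12.0623 [wait]  ⇒ S*(0)=-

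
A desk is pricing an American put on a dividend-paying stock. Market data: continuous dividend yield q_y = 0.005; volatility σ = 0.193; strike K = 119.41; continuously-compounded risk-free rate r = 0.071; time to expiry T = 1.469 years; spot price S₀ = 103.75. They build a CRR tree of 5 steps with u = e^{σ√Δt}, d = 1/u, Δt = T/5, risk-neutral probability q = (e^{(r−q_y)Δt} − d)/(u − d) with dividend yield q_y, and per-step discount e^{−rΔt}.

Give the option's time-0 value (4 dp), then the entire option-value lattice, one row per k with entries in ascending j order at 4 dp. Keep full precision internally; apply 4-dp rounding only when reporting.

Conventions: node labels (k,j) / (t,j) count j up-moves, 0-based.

price = 15.8185
tree:
15.8185
25.9651 8.6666
35.2467 15.6600 3.6542
43.6063 25.9651 7.6296 0.7576
51.1356 35.2467 15.6600 1.7877 0.0000
57.9171 43.6063 25.9651 4.2184 0.0000 0.0000

Δt=0.29380, u=1.11028, d=0.90067, q=0.56728, disc=e^(-rΔt)=0.97936
k=5 terminal: V=max(K-S,0) → 57.9171 43.6063 25.9651 4.2184 0.0000 0.0000
k=4: j=0 S=68.2744 intr=51.1356 cont=48.7708 V=51.1356[EX]; j=1 S=84.1633 intr=35.2467 cont=32.9051 V=35.2467[EX]; j=2 S=103.7500 intr=15.6600 cont=13.3472 V=15.6600[EX]; j=3 S=127.8949 intr=0.0000 cont=1.7877 V=1.7877[hold]; j=4 S=157.6589 intr=0.0000 cont=0.0000 V=0.0000[hold]
k=3: j=0 S=75.8037 intr=43.6063 cont=41.2525 V=43.6063[EX]; j=1 S=93.4449 intr=25.9651 cont=23.6372 V=25.9651[EX]; j=2 S=115.1916 intr=4.2184 cont=7.6296 V=7.6296[hold]; j=3 S=141.9992 intr=0.0000 cont=0.7576 V=0.7576[hold]
k=2: j=0 S=84.1633 intr=35.2467 cont=32.9051 V=35.2467[EX]; j=1 S=103.7500 intr=15.6600 cont=15.2424 V=15.6600[EX]; j=2 S=127.8949 intr=0.0000 cont=3.6542 V=3.6542[hold]
k=1: j=0 S=93.4449 intr=25.9651 cont=23.6372 V=25.9651[EX]; j=1 S=115.1916 intr=4.2184 cont=8.6666 V=8.6666[hold]
k=0: j=0 S=103.7500 intr=15.6600 cont=15.8185 V=15.8185[hold]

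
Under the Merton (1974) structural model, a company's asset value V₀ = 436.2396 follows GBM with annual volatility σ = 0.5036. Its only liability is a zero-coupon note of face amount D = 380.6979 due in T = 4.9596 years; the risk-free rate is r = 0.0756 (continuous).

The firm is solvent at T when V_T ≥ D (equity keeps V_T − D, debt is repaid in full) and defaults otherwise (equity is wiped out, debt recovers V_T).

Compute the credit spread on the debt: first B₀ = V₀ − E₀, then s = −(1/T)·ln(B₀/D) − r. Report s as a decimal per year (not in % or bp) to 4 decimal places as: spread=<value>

With assets at 436.2396 and a single debt payment of 380.6979 at 4.9596 years:
d₁ = [ln(V₀/D) + (r + σ²/2)T] / (σ√T)
   = [ln(436.2396/380.6979) + (0.0756 + 0.5·0.5036²)·4.9596] / (0.5036·√4.9596)
   = [0.136185 + 1.003855] / 1.121525 = 1.016509
d₂ = d₁ − σ√T = 1.016509 − 1.121525 = -0.105016
N(d₁) = 0.845307,  N(d₂) = 0.458182,  e^(−rT) = 0.687327
E₀ = V₀·N(d₁) − D·e^(−rT)·N(d₂)
   = 436.2396·0.845307 − 380.6979·0.687327·0.458182 = 248.866662
B₀ = V₀ − E₀ = 436.2396 − 248.866662 = 187.372938
spread = −(1/T)·ln(B₀/D) − r = −(1/4.9596)·ln(187.372938/380.6979) − 0.0756 = 0.06733596

spread=0.0673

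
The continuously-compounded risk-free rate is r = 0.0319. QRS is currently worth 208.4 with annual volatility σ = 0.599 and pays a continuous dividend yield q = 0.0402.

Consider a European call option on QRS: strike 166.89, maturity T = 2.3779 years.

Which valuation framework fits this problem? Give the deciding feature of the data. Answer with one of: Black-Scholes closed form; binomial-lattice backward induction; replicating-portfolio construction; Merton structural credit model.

Key observation: the strike-166.89 call on QRS is European-exercise on a continuously-modelled lognormal underlying, so its value is a single closed-form evaluation.

framework: Black-Scholes closed form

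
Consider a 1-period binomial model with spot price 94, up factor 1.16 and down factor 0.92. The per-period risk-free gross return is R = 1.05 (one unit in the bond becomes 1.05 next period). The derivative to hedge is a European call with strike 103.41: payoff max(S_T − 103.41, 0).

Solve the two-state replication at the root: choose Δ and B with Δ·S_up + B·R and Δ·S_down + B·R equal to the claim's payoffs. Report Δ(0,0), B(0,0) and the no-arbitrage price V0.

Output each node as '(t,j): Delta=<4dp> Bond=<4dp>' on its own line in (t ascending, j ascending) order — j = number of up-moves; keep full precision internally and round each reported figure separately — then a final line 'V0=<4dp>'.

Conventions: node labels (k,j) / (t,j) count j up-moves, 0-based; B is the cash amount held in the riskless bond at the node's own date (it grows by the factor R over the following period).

(0,0): Delta=0.2496 Bond=-20.5540
V0=2.9044

No-arbitrage ⇒ martingale measure with p* = (R−d)/(u−d) = 0.5417.
Payoffs at expiry: V(1,0)=0.0000, V(1,1)=5.6300
(0,0): S=94.0000. Δ = (V_up−V_dn)/(S_up−S_dn) = (5.6300−0.0000)/(109.0400−86.4800) = 0.2496. V = [p*·5.6300 + (1−p*)·0.0000]/1.05 = 2.9044. B = V − Δ·S = -20.5540.
Check: Δ(0,0)·S0 + B(0,0) = 2.9044 = V0.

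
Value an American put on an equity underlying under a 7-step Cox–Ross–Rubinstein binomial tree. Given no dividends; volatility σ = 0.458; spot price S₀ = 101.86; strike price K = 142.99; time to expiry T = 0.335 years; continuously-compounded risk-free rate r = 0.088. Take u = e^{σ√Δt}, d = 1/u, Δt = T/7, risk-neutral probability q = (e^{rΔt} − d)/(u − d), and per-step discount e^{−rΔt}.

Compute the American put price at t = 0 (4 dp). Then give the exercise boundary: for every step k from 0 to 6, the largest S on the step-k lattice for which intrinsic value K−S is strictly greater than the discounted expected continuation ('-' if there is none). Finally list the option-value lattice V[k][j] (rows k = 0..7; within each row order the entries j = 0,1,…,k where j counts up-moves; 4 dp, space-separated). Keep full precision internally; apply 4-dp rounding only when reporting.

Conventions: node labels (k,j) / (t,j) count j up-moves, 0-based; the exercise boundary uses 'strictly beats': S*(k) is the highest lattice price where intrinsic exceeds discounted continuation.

Δt=0.04786, u=1.10538, d=0.90466, q=0.49600, disc=e^(-rΔt)=0.99580
k=7 terminal: V=max(K-S,0) → 92.4762 81.2685 67.5740 50.8411 30.3955 5.4136 0.0000 0.0000
k=6: j=0 S=55.8371 intr=87.1529 cont=86.5519 V=87.1529[EX]; j=1 S=68.2260 intr=74.7640 cont=74.1631 V=74.7640[EX]; j=2 S=83.3637 intr=59.6263 cont=59.0254 V=59.6263[EX]; j=3 S=101.8600 intr=41.1300 cont=40.5291 V=41.1300[EX]; j=4 S=124.4602 intr=18.5298 cont=17.9289 V=18.5298[EX]; j=5 S=152.0748 intr=0.0000 cont=2.7170 V=2.7170[hold]; j=6 S=185.8165 intr=0.0000 cont=0.0000 V=0.0000[hold]  S*(6)=124.4602
k=5: j=0 S=61.7215 intr=81.2685 cont=80.6676 V=81.2685[EX]; j=1 S=75.4160 intr=67.5740 cont=66.9731 V=67.5740[EX]; j=2 S=92.1489 intr=50.8411 cont=50.2402 V=50.8411[EX]; j=3 S=112.5945 intr=30.3955 cont=29.7946 V=30.3955[EX]; j=4 S=137.5764 intr=5.4136 cont=10.6418 V=10.6418[hold]; j=5 S=168.1012 intr=0.0000 cont=1.3636 V=1.3636[hold]  S*(5)=112.5945
k=4: j=0 S=68.2260 intr=74.7640 cont=74.1631 V=74.7640[EX]; j=1 S=83.3637 intr=59.6263 cont=59.0254 V=59.6263[EX]; j=2 S=101.8600 intr=41.1300 cont=40.5291 V=41.1300[EX]; j=3 S=124.4602 intr=18.5298 cont=20.5111 V=20.5111[hold]; j=4 S=152.0748 intr=0.0000 cont=6.0144 V=6.0144[hold]  S*(4)=101.8600
k=3: j=0 S=75.4160 intr=67.5740 cont=66.9731 V=67.5740[EX]; j=1 S=92.1489 intr=50.8411 cont=50.2402 V=50.8411[EX]; j=2 S=112.5945 intr=30.3955 cont=30.7732 V=30.7732[hold]; j=3 S=137.5764 intr=5.4136 cont=13.2648 V=13.2648[hold]  S*(3)=92.1489
k=2: j=0 S=83.3637 intr=59.6263 cont=59.0254 V=59.6263[EX]; j=1 S=101.8600 intr=41.1300 cont=40.7156 V=41.1300[EX]; j=2 S=124.4602 intr=18.5298 cont=21.9962 V=21.9962[hold]  S*(2)=101.8600
k=1: j=0 S=92.1489 intr=50.8411 cont=50.2402 V=50.8411[EX]; j=1 S=112.5945 intr=30.3955 cont=31.5067 V=31.5067[hold]  S*(1)=92.1489
k=0: j=0 S=101.8600 intr=41.1300 cont=41.0779 V=41.1300[EX]  S*(0)=101.8600

price = 41.1300
boundary = 101.8600 92.1489 101.8600 92.1489 101.8600 112.5945 124.4602
tree:
41.1300
50.8411 31.5067
59.6263 41.1300 21.9962
67.5740 50.8411 30.7732 13.2648
74.7640 59.6263 41.1300 20.5111 6.0144
81.2685 67.5740 50.8411 30.3955 10.6418 1.3636
87.1529 74.7640 59.6263 41.1300 18.5298 2.7170 0.0000
92.4762 81.2685 67.5740 50.8411 30.3955 5.4136 0.0000 0.0000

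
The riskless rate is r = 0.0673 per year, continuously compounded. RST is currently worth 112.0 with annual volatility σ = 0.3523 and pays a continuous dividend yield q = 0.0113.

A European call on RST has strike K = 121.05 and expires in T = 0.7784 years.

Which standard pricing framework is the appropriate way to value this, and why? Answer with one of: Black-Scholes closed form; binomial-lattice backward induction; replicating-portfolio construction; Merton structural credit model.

framework: Black-Scholes closed form

Key observation: with RST following a GBM at constant σ and r, the European call struck at 121.05 prices in closed form — nothing here needs a stepwise model or a balance sheet.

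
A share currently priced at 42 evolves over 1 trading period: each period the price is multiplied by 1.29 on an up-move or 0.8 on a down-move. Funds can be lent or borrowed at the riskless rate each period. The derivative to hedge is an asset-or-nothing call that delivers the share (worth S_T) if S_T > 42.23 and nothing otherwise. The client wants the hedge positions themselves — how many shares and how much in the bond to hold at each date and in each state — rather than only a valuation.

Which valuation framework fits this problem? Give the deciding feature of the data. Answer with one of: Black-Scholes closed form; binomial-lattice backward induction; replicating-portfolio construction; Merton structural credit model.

Key observation: the mandate to exhibit the hedge at every date and state singles out the replicating-portfolio construction on the 1-period tree with factors 1.29 and 0.8 from 42.

framework: replicating-portfolio construction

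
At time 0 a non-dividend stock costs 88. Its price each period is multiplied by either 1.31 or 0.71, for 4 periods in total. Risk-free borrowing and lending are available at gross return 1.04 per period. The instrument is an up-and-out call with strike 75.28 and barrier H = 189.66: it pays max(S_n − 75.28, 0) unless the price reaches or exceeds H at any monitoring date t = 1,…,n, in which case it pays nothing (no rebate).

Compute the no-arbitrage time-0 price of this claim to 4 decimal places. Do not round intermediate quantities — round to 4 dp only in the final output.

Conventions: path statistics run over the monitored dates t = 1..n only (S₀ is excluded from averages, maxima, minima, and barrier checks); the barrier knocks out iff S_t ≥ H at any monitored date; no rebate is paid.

With p* = (R−d)/(u−d) = 0.5500, sum probability × payoff across the paths and divide by R^4.
Enumerate all 2^4 = 16 price paths (U = up ×1.31, D = down ×0.71); each path with k up-moves has probability p*^k·(1−p*)^(4−k).
DDDD: M=62.4800, payoff=0.0000, prob=0.041006
UDDD: M=115.2800, payoff=0.0000, prob=0.050119
DUDD: M=81.8488, payoff=0.0000, prob=0.050119
UUDD: M=151.0168, payoff=0.8476, prob=0.061256
DDUD: M=62.4800, payoff=0.0000, prob=0.050119
UDUD: M=115.2800, payoff=0.8476, prob=0.061256
DUUD: M=107.2219, payoff=0.8476, prob=0.061256
UUUD: M=197.8320, payoff=0.0000, prob=0.074869
DDDU: M=62.4800, payoff=0.0000, prob=0.050119
UDDU: M=115.2800, payoff=0.8476, prob=0.061256
DUDU: M=81.8488, payoff=0.8476, prob=0.061256
UUDU: M=151.0168, payoff=65.1807, prob=0.074869
DDUU: M=76.1276, payoff=0.8476, prob=0.061256
UDUU: M=140.4607, payoff=65.1807, prob=0.074869
DUUU: M=140.4607, payoff=65.1807, prob=0.074869
UUUU: M=259.1599, payoff=0.0000, prob=0.091506
Price = Σ prob·payoff / R^4 = 14.951512 / 1.169859 = 12.7806

price = 12.7806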